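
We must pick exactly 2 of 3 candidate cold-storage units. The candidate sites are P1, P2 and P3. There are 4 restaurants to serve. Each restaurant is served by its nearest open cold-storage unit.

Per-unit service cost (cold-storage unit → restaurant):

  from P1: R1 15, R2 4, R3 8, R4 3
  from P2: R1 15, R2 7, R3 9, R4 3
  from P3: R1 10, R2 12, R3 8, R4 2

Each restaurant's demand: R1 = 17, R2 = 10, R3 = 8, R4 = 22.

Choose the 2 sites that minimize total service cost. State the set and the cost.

With exactly 2 open, each restaurant uses its cheapest among the chosen.
{P1, P3}: R1→P3 10·17=170, R2→P1 4·10=40, R3→P1 8·8=64, R4→P3 2·22=44. Service cost 318.
{P2, P3}: service cost 348
{P1, P2}: service cost 425
Among all 3 size-2 choices, {P1, P3} is lowest.

Choose P1 and P3; total service cost 318.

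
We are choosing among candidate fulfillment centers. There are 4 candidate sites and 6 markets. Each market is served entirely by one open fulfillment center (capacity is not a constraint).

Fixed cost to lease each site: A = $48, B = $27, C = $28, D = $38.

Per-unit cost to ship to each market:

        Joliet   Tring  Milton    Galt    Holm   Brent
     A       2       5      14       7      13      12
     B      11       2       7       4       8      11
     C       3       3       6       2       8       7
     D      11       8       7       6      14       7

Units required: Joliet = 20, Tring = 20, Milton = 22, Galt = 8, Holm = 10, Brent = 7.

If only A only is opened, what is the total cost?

Total cost: 766

Each market is assigned to its cheapest site among the open ones.
{A}: Joliet→A 2·20=40, Tring→A 5·20=100, Milton→A 14·22=308, Galt→A 7·8=56, Holm→A 13·10=130, Brent→A 12·7=84. Service 718; fixed 48; total 766.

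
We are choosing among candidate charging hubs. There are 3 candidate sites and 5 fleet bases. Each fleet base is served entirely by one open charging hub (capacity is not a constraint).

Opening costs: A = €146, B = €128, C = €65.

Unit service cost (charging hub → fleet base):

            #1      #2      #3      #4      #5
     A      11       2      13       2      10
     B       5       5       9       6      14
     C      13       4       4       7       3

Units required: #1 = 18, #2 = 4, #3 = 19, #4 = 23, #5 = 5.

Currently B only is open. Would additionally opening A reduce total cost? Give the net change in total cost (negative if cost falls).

No — net change +22 (cost rises by 22).

Current service cost with {B}: 489.
Adding A: each fleet base re-picks its cheapest; new service cost 365, saving 124.
Extra fixed cost: 146. Net change = 146 − 124 = 22.
(Totals: 617 → 639.)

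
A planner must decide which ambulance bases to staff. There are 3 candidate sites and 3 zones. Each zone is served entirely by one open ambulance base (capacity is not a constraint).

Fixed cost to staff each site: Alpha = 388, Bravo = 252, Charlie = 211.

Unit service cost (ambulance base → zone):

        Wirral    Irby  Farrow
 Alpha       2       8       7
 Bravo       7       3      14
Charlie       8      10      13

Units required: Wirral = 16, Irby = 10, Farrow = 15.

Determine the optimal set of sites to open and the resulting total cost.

Open Bravo only; minimum total cost 604.

For any fixed open set, each zone goes to its cheapest open site; total = fixed + service.
{Bravo}: Wirral→Bravo 7·16=112, Irby→Bravo 3·10=30, Farrow→Bravo 14·15=210. Service 352; fixed 252; total 604.
{Alpha}: service 217 + fixed 388 = 605
{Charlie}: service 423 + fixed 211 = 634
{Alpha, Bravo, Charlie}: Wirral→Alpha 2·16=32, Irby→Bravo 3·10=30, Farrow→Alpha 7·15=105. Service 167; fixed 851; total 1018.
No other subset beats 604.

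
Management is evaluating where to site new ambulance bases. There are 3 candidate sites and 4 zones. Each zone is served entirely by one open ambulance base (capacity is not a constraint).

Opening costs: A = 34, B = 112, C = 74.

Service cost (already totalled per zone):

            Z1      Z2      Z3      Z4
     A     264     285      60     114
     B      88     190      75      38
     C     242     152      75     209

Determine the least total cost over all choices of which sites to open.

Minimum total cost: 503

For any fixed open set, each zone goes to its cheapest open site; total = fixed + service.
{B}: Z1→B 88, Z2→B 190, Z3→B 75, Z4→B 38. Service 391; fixed 112; total 503.
{A, B}: service 376 + fixed 146 = 522
{B, C}: service 353 + fixed 186 = 539
{A, B, C}: Z1→B 88, Z2→C 152, Z3→A 60, Z4→B 38. Service 338; fixed 220; total 558.
No other subset beats 503.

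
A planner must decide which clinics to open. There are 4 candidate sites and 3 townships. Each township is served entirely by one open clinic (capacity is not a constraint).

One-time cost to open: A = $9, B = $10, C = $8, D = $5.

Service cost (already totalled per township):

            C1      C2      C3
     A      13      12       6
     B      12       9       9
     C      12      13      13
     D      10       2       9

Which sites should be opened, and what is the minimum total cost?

For any fixed open set, each township goes to its cheapest open site; total = fixed + service.
{D}: C1→D 10, C2→D 2, C3→D 9. Service 21; fixed 5; total 26.
{A, D}: service 18 + fixed 14 = 32
{C, D}: service 21 + fixed 13 = 34
{A, B, C, D}: service 18 + fixed 32 = 50
No other subset beats 26.

Open D only; minimum total cost 26.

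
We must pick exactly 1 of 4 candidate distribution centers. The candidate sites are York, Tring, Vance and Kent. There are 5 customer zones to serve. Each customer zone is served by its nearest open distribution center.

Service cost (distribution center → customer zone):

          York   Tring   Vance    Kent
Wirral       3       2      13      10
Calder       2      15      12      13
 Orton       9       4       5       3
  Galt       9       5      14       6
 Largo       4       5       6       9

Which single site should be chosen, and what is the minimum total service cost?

Choose York only; total service cost 27.

With exactly 1 open, each customer zone uses its cheapest among the chosen.
{York}: Wirral→York 3, Calder→York 2, Orton→York 9, Galt→York 9, Largo→York 4. Service cost 27.
{Tring}: service cost 31
{Kent}: service cost 41
Among all 4 size-1 choices, {York} is lowest.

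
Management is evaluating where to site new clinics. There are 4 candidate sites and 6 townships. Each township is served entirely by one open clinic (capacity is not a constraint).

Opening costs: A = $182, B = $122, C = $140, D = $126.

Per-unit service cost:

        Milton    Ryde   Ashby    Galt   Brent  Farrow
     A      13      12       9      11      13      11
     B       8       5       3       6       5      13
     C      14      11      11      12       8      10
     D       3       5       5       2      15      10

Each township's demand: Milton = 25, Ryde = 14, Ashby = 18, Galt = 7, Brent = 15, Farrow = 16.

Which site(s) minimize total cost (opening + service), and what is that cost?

For any fixed open set, each township goes to its cheapest open site; total = fixed + service.
{B, D}: Milton→D 3·25=75, Ryde→B 5·14=70, Ashby→B 3·18=54, Galt→D 2·7=14, Brent→B 5·15=75, Farrow→D 10·16=160. Service 448; fixed 248; total 696.
{D}: Milton→D 3·25=75, Ryde→D 5·14=70, Ashby→D 5·18=90, Galt→D 2·7=14, Brent→D 15·15=225, Farrow→D 10·16=160. Service 634; fixed 126; total 760.
{B}: service 649 + fixed 122 = 771
{A, B, C, D}: service 448 + fixed 570 = 1018
(All 15 nonempty subsets were checked; B and D is lowest.)

Open B and D; minimum total cost 696.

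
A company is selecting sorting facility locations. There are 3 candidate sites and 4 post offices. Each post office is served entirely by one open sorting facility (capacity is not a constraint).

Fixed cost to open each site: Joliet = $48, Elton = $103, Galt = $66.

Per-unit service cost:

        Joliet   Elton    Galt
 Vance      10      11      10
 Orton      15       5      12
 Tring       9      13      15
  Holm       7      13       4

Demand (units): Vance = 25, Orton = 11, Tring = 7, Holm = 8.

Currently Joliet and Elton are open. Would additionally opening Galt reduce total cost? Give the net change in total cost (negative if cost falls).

No — net change +42 (cost rises by 42).

Current service cost with {Joliet, Elton}: 424.
Adding Galt: each post office re-picks its cheapest; new service cost 400, saving 24.
Extra fixed cost: 66. Net change = 66 − 24 = 42.
(Totals: 575 → 617.)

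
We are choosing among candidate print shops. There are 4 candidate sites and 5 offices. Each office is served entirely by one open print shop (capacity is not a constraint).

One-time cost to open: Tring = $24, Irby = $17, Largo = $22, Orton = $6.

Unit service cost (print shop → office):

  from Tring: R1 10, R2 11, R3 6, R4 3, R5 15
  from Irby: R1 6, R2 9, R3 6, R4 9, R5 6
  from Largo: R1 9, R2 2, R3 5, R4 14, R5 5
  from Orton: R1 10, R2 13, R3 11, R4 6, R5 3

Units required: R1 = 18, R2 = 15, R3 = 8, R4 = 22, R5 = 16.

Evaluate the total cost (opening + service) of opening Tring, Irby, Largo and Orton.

Each office is assigned to its cheapest site among the open ones.
{Tring, Irby, Largo, Orton}: R1→Irby 6·18=108, R2→Largo 2·15=30, R3→Largo 5·8=40, R4→Tring 3·22=66, R5→Orton 3·16=48. Service 292; fixed 69; total 361.

Total cost: 361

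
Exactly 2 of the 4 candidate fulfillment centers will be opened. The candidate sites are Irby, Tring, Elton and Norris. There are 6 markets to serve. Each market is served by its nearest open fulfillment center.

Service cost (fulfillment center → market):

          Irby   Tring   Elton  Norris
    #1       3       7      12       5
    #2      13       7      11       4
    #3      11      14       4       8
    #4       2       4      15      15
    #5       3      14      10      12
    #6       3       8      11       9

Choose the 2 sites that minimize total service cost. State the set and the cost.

With exactly 2 open, each market uses its cheapest among the chosen.
{Irby, Norris}: #1→Irby 3, #2→Norris 4, #3→Norris 8, #4→Irby 2, #5→Irby 3, #6→Irby 3. Service cost 23.
{Irby, Elton}: service cost 26
{Irby, Tring}: service cost 29
Among all 6 size-2 choices, {Irby, Norris} is lowest.

Choose Irby and Norris; total service cost 23.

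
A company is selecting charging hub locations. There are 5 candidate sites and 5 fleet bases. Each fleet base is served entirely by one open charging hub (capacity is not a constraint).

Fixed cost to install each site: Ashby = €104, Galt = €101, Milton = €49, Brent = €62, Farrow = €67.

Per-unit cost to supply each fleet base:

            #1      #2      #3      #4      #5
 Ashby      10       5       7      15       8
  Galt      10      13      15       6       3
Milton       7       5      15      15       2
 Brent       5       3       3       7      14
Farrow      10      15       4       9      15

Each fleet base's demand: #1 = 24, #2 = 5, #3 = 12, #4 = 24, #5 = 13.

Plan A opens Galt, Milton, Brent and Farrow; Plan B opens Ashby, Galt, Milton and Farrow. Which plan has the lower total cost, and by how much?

Plan A: {Galt, Milton, Brent, Farrow}: #1→Brent 5·24=120, #2→Brent 3·5=15, #3→Brent 3·12=36, #4→Galt 6·24=144, #5→Milton 2·13=26. Service 341; fixed 279; total 620.
Plan B: {Ashby, Galt, Milton, Farrow}: #1→Milton 7·24=168, #2→Ashby 5·5=25, #3→Farrow 4·12=48, #4→Galt 6·24=144, #5→Milton 2·13=26. Service 411; fixed 321; total 732.
Difference: |620 − 732| = 112.

Plan A is cheaper by 112.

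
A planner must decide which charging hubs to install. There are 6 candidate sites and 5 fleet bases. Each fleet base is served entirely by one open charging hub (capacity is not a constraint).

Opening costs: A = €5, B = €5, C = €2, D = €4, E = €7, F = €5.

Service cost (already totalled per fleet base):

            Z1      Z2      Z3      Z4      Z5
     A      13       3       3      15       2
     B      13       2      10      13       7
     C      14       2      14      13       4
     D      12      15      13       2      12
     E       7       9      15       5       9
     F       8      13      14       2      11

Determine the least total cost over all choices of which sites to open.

Minimum total cost: 28

For any fixed open set, each fleet base goes to its cheapest open site; total = fixed + service.
{A, F}: Z1→F 8, Z2→A 3, Z3→A 3, Z4→F 2, Z5→A 2. Service 18; fixed 10; total 28.
{A, C, F}: Z1→F 8, Z2→C 2, Z3→A 3, Z4→F 2, Z5→A 2. Service 17; fixed 12; total 29.
{A, D}: Z1→D 12, Z2→A 3, Z3→A 3, Z4→D 2, Z5→A 2. Service 22; fixed 9; total 31.
{A, B, C, D, E, F}: service 16 + fixed 28 = 44
No other subset beats 28.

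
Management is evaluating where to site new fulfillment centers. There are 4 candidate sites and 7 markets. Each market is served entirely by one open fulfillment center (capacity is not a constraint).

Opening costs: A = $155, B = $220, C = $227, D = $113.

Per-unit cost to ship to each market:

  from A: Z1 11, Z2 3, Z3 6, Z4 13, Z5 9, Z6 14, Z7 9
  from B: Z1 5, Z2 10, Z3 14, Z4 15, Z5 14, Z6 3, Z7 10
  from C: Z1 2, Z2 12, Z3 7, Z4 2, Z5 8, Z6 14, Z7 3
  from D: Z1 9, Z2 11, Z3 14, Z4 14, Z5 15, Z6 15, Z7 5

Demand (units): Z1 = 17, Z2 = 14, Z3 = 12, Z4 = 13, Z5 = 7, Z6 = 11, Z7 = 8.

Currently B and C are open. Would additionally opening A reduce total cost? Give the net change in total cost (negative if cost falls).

No — net change +45 (cost rises by 45).

Current service cost with {B, C}: 397.
Adding A: each market re-picks its cheapest; new service cost 287, saving 110.
Extra fixed cost: 155. Net change = 155 − 110 = 45.
(Totals: 844 → 889.)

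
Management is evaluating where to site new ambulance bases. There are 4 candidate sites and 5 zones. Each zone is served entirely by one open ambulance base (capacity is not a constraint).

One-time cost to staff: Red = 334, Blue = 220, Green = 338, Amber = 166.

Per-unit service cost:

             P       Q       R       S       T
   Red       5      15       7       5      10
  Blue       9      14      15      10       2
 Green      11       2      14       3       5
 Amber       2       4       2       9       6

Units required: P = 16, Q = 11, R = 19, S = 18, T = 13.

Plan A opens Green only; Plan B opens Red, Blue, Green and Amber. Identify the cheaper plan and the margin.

Plan A is cheaper by 309.

Plan A: {Green}: P→Green 11·16=176, Q→Green 2·11=22, R→Green 14·19=266, S→Green 3·18=54, T→Green 5·13=65. Service 583; fixed 338; total 921.
Plan B: {Red, Blue, Green, Amber}: P→Amber 2·16=32, Q→Green 2·11=22, R→Amber 2·19=38, S→Green 3·18=54, T→Blue 2·13=26. Service 172; fixed 1058; total 1230.
Difference: |921 − 1230| = 309.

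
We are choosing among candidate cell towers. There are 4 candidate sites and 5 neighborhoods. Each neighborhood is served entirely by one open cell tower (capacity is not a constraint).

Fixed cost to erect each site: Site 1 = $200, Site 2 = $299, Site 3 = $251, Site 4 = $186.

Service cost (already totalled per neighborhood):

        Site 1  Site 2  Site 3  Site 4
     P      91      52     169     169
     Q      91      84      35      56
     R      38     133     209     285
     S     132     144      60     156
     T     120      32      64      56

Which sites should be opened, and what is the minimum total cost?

For any fixed open set, each neighborhood goes to its cheapest open site; total = fixed + service.
{Site 1}: P→Site 1 91, Q→Site 1 91, R→Site 1 38, S→Site 1 132, T→Site 1 120. Service 472; fixed 200; total 672.
{Site 1, Site 3}: service 288 + fixed 451 = 739
{Site 2}: P→Site 2 52, Q→Site 2 84, R→Site 2 133, S→Site 2 144, T→Site 2 32. Service 445; fixed 299; total 744.
{Site 1, Site 2, Site 3, Site 4}: P→Site 2 52, Q→Site 3 35, R→Site 1 38, S→Site 3 60, T→Site 2 32. Service 217; fixed 936; total 1153.
(All 15 nonempty subsets were checked; Site 1 only is lowest.)

Open Site 1 only; minimum total cost 672.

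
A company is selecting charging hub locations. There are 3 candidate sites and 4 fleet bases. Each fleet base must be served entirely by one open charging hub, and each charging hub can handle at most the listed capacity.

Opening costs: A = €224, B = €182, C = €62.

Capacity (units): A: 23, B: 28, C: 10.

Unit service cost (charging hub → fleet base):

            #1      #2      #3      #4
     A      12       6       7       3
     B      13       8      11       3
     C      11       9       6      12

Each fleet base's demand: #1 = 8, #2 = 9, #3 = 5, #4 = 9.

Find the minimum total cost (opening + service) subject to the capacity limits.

Open {B, C}: #1→B 13·8=104, #2→B 8·9=72, #3→C 6·5=30, #4→B 3·9=27.
Loads: B carries 26/28, C carries 5/10. Service 233; fixed 244; total 477.
Next best feasible plan costs 486.

Minimum total cost: 477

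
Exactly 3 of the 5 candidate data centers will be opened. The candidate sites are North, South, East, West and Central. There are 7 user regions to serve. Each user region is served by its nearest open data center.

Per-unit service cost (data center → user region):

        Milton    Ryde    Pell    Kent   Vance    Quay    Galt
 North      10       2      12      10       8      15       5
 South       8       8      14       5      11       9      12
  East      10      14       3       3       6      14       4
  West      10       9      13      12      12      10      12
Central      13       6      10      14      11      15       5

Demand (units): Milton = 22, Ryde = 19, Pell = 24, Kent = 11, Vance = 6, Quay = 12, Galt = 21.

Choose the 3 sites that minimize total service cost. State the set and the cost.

Choose North, South and East; total service cost 547.

With exactly 3 open, each user region uses its cheapest among the chosen.
{North, South, East}: Milton→South 8·22=176, Ryde→North 2·19=38, Pell→East 3·24=72, Kent→East 3·11=33, Vance→East 6·6=36, Quay→South 9·12=108, Galt→East 4·21=84. Service cost 547.
{North, East, West}: service cost 603
{South, East, Central}: service cost 623
Among all 10 size-3 choices, {North, South, East} is lowest.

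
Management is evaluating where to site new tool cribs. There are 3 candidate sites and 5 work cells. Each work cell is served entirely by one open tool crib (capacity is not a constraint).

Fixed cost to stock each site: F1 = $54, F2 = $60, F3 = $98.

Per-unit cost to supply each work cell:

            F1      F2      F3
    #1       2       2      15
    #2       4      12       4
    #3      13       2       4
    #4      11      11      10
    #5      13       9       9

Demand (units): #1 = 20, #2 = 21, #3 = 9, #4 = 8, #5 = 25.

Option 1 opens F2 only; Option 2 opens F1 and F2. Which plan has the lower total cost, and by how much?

Option 2 is cheaper by 114.

Option 1: {F2}: #1→F2 2·20=40, #2→F2 12·21=252, #3→F2 2·9=18, #4→F2 11·8=88, #5→F2 9·25=225. Service 623; fixed 60; total 683.
Option 2: {F1, F2}: #1→F1 2·20=40, #2→F1 4·21=84, #3→F2 2·9=18, #4→F1 11·8=88, #5→F2 9·25=225. Service 455; fixed 114; total 569.
Difference: |683 − 569| = 114.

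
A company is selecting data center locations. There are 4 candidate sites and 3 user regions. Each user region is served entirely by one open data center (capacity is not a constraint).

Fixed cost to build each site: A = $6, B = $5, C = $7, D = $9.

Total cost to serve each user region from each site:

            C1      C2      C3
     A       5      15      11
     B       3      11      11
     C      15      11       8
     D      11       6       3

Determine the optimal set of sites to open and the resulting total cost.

Open B and D; minimum total cost 26.

For any fixed open set, each user region goes to its cheapest open site; total = fixed + service.
{B, D}: C1→B 3, C2→D 6, C3→D 3. Service 12; fixed 14; total 26.
{A, D}: service 14 + fixed 15 = 29
{D}: service 20 + fixed 9 = 29
{A, B, C, D}: service 12 + fixed 27 = 39
(All 15 nonempty subsets were checked; B and D is lowest.)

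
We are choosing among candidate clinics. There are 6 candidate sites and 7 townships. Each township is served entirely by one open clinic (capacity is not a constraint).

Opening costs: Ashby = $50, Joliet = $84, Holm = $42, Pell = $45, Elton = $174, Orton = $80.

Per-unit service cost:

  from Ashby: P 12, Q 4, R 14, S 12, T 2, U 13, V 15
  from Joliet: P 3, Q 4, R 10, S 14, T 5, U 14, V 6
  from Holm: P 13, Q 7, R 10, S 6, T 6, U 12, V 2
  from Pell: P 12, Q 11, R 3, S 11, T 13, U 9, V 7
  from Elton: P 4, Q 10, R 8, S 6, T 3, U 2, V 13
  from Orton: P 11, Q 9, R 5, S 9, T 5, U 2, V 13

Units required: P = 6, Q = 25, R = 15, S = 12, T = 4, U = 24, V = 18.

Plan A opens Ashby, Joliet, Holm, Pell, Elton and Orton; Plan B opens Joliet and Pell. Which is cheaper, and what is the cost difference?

Plan A: {Ashby, Joliet, Holm, Pell, Elton, Orton}: P→Joliet 3·6=18, Q→Ashby 4·25=100, R→Pell 3·15=45, S→Holm 6·12=72, T→Ashby 2·4=8, U→Elton 2·24=48, V→Holm 2·18=36. Service 327; fixed 475; total 802.
Plan B: {Joliet, Pell}: P→Joliet 3·6=18, Q→Joliet 4·25=100, R→Pell 3·15=45, S→Pell 11·12=132, T→Joliet 5·4=20, U→Pell 9·24=216, V→Joliet 6·18=108. Service 639; fixed 129; total 768.
Difference: |802 − 768| = 34.

Plan B is cheaper by 34.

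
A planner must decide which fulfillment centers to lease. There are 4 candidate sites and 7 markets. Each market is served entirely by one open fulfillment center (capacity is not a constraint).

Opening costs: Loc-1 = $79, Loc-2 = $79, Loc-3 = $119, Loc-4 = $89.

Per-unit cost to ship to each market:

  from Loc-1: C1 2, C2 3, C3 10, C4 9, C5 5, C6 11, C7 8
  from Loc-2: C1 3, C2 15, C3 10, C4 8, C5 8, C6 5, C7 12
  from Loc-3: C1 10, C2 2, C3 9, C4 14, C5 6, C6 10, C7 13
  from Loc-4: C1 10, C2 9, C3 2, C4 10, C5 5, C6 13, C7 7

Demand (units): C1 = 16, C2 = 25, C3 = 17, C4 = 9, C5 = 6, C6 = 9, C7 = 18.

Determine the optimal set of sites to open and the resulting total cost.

For any fixed open set, each market goes to its cheapest open site; total = fixed + service.
{Loc-1, Loc-4}: C1→Loc-1 2·16=32, C2→Loc-1 3·25=75, C3→Loc-4 2·17=34, C4→Loc-1 9·9=81, C5→Loc-1 5·6=30, C6→Loc-1 11·9=99, C7→Loc-4 7·18=126. Service 477; fixed 168; total 645.
{Loc-1, Loc-2, Loc-4}: service 414 + fixed 247 = 661
{Loc-2, Loc-3, Loc-4}: C1→Loc-2 3·16=48, C2→Loc-3 2·25=50, C3→Loc-4 2·17=34, C4→Loc-2 8·9=72, C5→Loc-4 5·6=30, C6→Loc-2 5·9=45, C7→Loc-4 7·18=126. Service 405; fixed 287; total 692.
{Loc-1, Loc-2, Loc-3, Loc-4}: service 389 + fixed 366 = 755
No other subset beats 645.

Open Loc-1 and Loc-4; minimum total cost 645.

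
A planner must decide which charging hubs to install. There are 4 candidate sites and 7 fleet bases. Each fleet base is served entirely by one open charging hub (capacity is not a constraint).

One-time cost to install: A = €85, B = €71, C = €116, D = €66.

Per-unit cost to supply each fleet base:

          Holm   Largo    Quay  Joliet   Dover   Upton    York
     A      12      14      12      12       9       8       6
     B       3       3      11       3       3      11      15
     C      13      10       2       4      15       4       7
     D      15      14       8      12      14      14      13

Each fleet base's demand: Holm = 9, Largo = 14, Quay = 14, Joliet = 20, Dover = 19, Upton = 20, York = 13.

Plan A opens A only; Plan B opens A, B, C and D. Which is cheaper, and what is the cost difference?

Plan A: {A}: Holm→A 12·9=108, Largo→A 14·14=196, Quay→A 12·14=168, Joliet→A 12·20=240, Dover→A 9·19=171, Upton→A 8·20=160, York→A 6·13=78. Service 1121; fixed 85; total 1206.
Plan B: {A, B, C, D}: Holm→B 3·9=27, Largo→B 3·14=42, Quay→C 2·14=28, Joliet→B 3·20=60, Dover→B 3·19=57, Upton→C 4·20=80, York→A 6·13=78. Service 372; fixed 338; total 710.
Difference: |1206 − 710| = 496.

Plan B is cheaper by 496.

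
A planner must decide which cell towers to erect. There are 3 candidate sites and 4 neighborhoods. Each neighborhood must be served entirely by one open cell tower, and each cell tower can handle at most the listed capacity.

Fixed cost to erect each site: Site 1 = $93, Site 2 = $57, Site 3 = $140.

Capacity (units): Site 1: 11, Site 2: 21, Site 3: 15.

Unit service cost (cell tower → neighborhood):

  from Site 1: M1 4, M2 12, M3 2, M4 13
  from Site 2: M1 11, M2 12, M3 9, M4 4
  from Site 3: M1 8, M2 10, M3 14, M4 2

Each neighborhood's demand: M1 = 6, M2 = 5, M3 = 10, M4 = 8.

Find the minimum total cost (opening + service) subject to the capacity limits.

Open {Site 1, Site 2}: M1→Site 2 11·6=66, M2→Site 2 12·5=60, M3→Site 1 2·10=20, M4→Site 2 4·8=32.
Loads: Site 1 carries 10/11, Site 2 carries 19/21. Service 178; fixed 150; total 328.
Next best feasible plan costs 356.

Minimum total cost: 328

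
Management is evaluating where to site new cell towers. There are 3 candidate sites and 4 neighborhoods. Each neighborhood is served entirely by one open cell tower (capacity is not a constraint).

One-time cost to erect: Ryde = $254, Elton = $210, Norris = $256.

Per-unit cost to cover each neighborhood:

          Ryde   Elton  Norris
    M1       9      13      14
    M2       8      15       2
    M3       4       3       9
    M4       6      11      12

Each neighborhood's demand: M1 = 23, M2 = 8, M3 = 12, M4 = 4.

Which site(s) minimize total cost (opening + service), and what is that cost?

For any fixed open set, each neighborhood goes to its cheapest open site; total = fixed + service.
{Ryde}: M1→Ryde 9·23=207, M2→Ryde 8·8=64, M3→Ryde 4·12=48, M4→Ryde 6·4=24. Service 343; fixed 254; total 597.
{Elton}: M1→Elton 13·23=299, M2→Elton 15·8=120, M3→Elton 3·12=36, M4→Elton 11·4=44. Service 499; fixed 210; total 709.
{Norris}: M1→Norris 14·23=322, M2→Norris 2·8=16, M3→Norris 9·12=108, M4→Norris 12·4=48. Service 494; fixed 256; total 750.
{Ryde, Elton, Norris}: service 283 + fixed 720 = 1003
No other subset beats 597.

Open Ryde only; minimum total cost 597.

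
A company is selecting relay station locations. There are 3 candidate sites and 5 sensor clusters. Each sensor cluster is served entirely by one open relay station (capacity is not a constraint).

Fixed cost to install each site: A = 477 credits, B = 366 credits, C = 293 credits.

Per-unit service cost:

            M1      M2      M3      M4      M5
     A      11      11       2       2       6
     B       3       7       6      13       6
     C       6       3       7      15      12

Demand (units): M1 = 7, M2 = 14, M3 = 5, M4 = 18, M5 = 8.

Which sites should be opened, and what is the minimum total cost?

Open C only; minimum total cost 778.

For any fixed open set, each sensor cluster goes to its cheapest open site; total = fixed + service.
{C}: M1→C 6·7=42, M2→C 3·14=42, M3→C 7·5=35, M4→C 15·18=270, M5→C 12·8=96. Service 485; fixed 293; total 778.
{B}: M1→B 3·7=21, M2→B 7·14=98, M3→B 6·5=30, M4→B 13·18=234, M5→B 6·8=48. Service 431; fixed 366; total 797.
{A}: M1→A 11·7=77, M2→A 11·14=154, M3→A 2·5=10, M4→A 2·18=36, M5→A 6·8=48. Service 325; fixed 477; total 802.
{A, B, C}: service 157 + fixed 1136 = 1293
No other subset beats 778.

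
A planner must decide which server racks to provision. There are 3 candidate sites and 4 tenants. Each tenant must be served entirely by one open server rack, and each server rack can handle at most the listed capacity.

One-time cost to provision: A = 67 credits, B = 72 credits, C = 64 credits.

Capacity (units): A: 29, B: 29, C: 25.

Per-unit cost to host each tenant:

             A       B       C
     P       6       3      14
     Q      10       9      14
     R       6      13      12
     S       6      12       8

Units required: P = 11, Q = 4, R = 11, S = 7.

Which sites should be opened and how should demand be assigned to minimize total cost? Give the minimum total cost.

Minimum total cost: 316

Open {A, B}: P→B 3·11=33, Q→B 9·4=36, R→A 6·11=66, S→A 6·7=42.
Loads: A carries 18/29, B carries 15/29. Service 177; fixed 139; total 316.
Next best feasible plan costs 320.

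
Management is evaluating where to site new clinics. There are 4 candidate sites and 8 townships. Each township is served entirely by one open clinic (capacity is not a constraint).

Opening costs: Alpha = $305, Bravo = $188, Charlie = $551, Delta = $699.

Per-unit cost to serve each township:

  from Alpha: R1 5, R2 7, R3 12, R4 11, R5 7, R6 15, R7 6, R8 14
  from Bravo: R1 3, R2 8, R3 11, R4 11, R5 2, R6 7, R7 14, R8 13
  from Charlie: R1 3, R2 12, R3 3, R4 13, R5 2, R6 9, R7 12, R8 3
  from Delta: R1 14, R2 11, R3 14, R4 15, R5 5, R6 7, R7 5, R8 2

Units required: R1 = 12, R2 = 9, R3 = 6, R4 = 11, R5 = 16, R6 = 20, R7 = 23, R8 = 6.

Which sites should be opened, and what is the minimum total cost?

Open Bravo only; minimum total cost 1055.

For any fixed open set, each township goes to its cheapest open site; total = fixed + service.
{Bravo}: R1→Bravo 3·12=36, R2→Bravo 8·9=72, R3→Bravo 11·6=66, R4→Bravo 11·11=121, R5→Bravo 2·16=32, R6→Bravo 7·20=140, R7→Bravo 14·23=322, R8→Bravo 13·6=78. Service 867; fixed 188; total 1055.
{Alpha, Bravo}: R1→Bravo 3·12=36, R2→Alpha 7·9=63, R3→Bravo 11·6=66, R4→Alpha 11·11=121, R5→Bravo 2·16=32, R6→Bravo 7·20=140, R7→Alpha 6·23=138, R8→Bravo 13·6=78. Service 674; fixed 493; total 1167.
{Alpha}: R1→Alpha 5·12=60, R2→Alpha 7·9=63, R3→Alpha 12·6=72, R4→Alpha 11·11=121, R5→Alpha 7·16=112, R6→Alpha 15·20=300, R7→Alpha 6·23=138, R8→Alpha 14·6=84. Service 950; fixed 305; total 1255.
{Alpha, Bravo, Charlie, Delta}: R1→Bravo 3·12=36, R2→Alpha 7·9=63, R3→Charlie 3·6=18, R4→Alpha 11·11=121, R5→Bravo 2·16=32, R6→Bravo 7·20=140, R7→Delta 5·23=115, R8→Delta 2·6=12. Service 537; fixed 1743; total 2280.
No other subset beats 1055.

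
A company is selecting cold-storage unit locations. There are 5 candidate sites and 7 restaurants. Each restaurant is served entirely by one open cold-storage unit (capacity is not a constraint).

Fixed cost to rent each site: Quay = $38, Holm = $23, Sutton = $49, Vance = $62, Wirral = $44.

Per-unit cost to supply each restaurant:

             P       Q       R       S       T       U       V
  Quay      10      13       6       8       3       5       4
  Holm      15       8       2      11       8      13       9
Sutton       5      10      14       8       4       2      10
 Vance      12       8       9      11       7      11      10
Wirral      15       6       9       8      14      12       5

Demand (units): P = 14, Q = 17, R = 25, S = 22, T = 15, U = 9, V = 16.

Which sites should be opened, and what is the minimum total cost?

For any fixed open set, each restaurant goes to its cheapest open site; total = fixed + service.
{Quay, Holm, Sutton}: P→Sutton 5·14=70, Q→Holm 8·17=136, R→Holm 2·25=50, S→Quay 8·22=176, T→Quay 3·15=45, U→Sutton 2·9=18, V→Quay 4·16=64. Service 559; fixed 110; total 669.
{Holm, Sutton, Wirral}: service 556 + fixed 116 = 672
{Quay, Holm, Sutton, Wirral}: service 525 + fixed 154 = 679
{Quay, Holm, Sutton, Vance, Wirral}: service 525 + fixed 216 = 741
No other subset beats 669.

Open Quay, Holm and Sutton; minimum total cost 669.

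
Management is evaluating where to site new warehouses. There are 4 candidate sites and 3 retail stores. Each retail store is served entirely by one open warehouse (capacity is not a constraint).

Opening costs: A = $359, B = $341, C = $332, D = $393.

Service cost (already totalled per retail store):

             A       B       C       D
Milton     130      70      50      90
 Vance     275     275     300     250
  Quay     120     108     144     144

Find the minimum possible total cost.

Minimum total cost: 794

For any fixed open set, each retail store goes to its cheapest open site; total = fixed + service.
{B}: Milton→B 70, Vance→B 275, Quay→B 108. Service 453; fixed 341; total 794.
{C}: Milton→C 50, Vance→C 300, Quay→C 144. Service 494; fixed 332; total 826.
{D}: service 484 + fixed 393 = 877
{A, B, C, D}: service 408 + fixed 1425 = 1833
No other subset beats 794.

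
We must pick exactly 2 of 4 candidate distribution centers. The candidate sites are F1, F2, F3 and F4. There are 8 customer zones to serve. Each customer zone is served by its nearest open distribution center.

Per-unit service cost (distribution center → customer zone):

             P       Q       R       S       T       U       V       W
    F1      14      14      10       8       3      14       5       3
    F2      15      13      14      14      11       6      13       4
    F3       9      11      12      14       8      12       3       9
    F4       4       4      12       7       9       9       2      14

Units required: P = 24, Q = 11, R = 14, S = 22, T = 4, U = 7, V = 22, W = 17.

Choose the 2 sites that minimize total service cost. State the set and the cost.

Choose F1 and F4; total service cost 604.

With exactly 2 open, each customer zone uses its cheapest among the chosen.
{F1, F4}: P→F4 4·24=96, Q→F4 4·11=44, R→F1 10·14=140, S→F4 7·22=154, T→F1 3·4=12, U→F4 9·7=63, V→F4 2·22=44, W→F1 3·17=51. Service cost 604.
{F2, F4}: service cost 652
{F3, F4}: service cost 754
Among all 6 size-2 choices, {F1, F4} is lowest.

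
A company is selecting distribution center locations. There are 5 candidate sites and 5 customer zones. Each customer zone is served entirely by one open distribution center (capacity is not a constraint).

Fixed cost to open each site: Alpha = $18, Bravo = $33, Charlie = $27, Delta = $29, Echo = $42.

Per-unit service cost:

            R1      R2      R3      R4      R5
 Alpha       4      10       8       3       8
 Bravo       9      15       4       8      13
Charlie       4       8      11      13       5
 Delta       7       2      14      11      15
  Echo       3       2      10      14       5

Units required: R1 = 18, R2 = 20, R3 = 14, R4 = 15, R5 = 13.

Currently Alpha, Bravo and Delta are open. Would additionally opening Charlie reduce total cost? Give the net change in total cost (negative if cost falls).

Yes — net change −12 (cost falls by 12).

Current service cost with {Alpha, Bravo, Delta}: 317.
Adding Charlie: each customer zone re-picks its cheapest; new service cost 278, saving 39.
Extra fixed cost: 27. Net change = 27 − 39 = -12.
(Totals: 397 → 385.)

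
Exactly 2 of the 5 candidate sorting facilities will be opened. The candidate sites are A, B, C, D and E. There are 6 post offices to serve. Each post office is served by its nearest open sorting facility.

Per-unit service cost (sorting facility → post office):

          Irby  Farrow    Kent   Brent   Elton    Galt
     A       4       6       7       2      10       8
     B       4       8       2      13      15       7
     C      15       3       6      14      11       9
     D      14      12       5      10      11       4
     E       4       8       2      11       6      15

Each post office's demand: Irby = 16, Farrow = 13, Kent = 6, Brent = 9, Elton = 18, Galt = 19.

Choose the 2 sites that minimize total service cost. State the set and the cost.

Choose A and E; total service cost 432.

With exactly 2 open, each post office uses its cheapest among the chosen.
{A, E}: Irby→A 4·16=64, Farrow→A 6·13=78, Kent→E 2·6=12, Brent→A 2·9=18, Elton→E 6·18=108, Galt→A 8·19=152. Service cost 432.
{A, D}: service cost 446
{D, E}: service cost 454
Among all 10 size-2 choices, {A, E} is lowest.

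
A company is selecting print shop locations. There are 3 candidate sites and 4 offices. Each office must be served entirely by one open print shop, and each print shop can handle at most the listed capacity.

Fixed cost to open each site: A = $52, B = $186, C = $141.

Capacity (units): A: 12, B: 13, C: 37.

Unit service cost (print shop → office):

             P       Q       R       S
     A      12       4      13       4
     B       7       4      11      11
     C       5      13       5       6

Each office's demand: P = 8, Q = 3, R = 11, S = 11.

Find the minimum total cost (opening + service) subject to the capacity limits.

Open {C}: P→C 5·8=40, Q→C 13·3=39, R→C 5·11=55, S→C 6·11=66.
Loads: C carries 33/37. Service 200; fixed 141; total 341.
Next best feasible plan costs 366.

Minimum total cost: 341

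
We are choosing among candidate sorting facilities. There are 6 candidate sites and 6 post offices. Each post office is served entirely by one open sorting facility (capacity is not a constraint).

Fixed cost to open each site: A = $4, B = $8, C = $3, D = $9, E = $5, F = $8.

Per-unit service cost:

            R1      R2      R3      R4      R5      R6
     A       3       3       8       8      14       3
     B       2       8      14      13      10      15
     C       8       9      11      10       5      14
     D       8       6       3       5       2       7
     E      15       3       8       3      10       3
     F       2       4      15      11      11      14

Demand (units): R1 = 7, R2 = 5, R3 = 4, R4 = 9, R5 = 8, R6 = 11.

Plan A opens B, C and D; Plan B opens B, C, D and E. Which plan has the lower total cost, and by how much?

Plan B is cheaper by 72.

Plan A: {B, C, D}: R1→B 2·7=14, R2→D 6·5=30, R3→D 3·4=12, R4→D 5·9=45, R5→D 2·8=16, R6→D 7·11=77. Service 194; fixed 20; total 214.
Plan B: {B, C, D, E}: R1→B 2·7=14, R2→E 3·5=15, R3→D 3·4=12, R4→E 3·9=27, R5→D 2·8=16, R6→E 3·11=33. Service 117; fixed 25; total 142.
Difference: |214 − 142| = 72.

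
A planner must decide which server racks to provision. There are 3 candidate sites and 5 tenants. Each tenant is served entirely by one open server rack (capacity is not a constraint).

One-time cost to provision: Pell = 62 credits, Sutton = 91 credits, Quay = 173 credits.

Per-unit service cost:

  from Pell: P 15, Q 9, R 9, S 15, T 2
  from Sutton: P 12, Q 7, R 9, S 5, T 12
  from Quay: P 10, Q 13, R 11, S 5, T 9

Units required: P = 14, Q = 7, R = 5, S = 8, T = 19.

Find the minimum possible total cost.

Minimum total cost: 493

For any fixed open set, each tenant goes to its cheapest open site; total = fixed + service.
{Pell, Sutton}: P→Sutton 12·14=168, Q→Sutton 7·7=49, R→Pell 9·5=45, S→Sutton 5·8=40, T→Pell 2·19=38. Service 340; fixed 153; total 493.
{Pell}: P→Pell 15·14=210, Q→Pell 9·7=63, R→Pell 9·5=45, S→Pell 15·8=120, T→Pell 2·19=38. Service 476; fixed 62; total 538.
{Pell, Quay}: service 326 + fixed 235 = 561
{Pell, Sutton, Quay}: service 312 + fixed 326 = 638
No other subset beats 493.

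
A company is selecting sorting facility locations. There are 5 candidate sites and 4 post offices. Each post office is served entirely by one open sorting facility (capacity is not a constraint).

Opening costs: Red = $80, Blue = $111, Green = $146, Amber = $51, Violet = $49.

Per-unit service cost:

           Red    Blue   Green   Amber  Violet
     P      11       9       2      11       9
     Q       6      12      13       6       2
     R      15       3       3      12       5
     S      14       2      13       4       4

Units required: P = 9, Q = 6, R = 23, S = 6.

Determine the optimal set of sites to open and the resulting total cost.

Open Violet only; minimum total cost 281.

For any fixed open set, each post office goes to its cheapest open site; total = fixed + service.
{Violet}: P→Violet 9·9=81, Q→Violet 2·6=12, R→Violet 5·23=115, S→Violet 4·6=24. Service 232; fixed 49; total 281.
{Green, Violet}: service 123 + fixed 195 = 318
{Amber, Violet}: service 232 + fixed 100 = 332
{Red, Blue, Green, Amber, Violet}: service 111 + fixed 437 = 548
No other subset beats 281.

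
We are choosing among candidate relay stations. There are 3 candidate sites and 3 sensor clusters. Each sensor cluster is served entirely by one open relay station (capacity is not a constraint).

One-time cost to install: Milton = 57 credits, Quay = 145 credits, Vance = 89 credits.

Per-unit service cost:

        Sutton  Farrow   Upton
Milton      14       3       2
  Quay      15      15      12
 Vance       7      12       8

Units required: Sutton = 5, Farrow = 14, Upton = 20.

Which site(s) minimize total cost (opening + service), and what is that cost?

Open Milton only; minimum total cost 209.

For any fixed open set, each sensor cluster goes to its cheapest open site; total = fixed + service.
{Milton}: Sutton→Milton 14·5=70, Farrow→Milton 3·14=42, Upton→Milton 2·20=40. Service 152; fixed 57; total 209.
{Milton, Vance}: Sutton→Vance 7·5=35, Farrow→Milton 3·14=42, Upton→Milton 2·20=40. Service 117; fixed 146; total 263.
{Milton, Quay}: service 152 + fixed 202 = 354
{Milton, Quay, Vance}: Sutton→Vance 7·5=35, Farrow→Milton 3·14=42, Upton→Milton 2·20=40. Service 117; fixed 291; total 408.
(All 7 nonempty subsets were checked; Milton only is lowest.)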